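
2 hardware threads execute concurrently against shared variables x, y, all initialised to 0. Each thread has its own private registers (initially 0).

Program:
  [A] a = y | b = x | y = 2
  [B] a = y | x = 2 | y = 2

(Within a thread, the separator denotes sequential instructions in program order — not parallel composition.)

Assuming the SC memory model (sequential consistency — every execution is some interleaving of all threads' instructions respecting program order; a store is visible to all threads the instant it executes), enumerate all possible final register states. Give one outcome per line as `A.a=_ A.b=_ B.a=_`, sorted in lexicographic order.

outcome vector order: (A.a,A.b,B.a)
|SC outcomes| = 4

A.a=0 A.b=0 B.a=0
A.a=0 A.b=0 B.a=2
A.a=0 A.b=2 B.a=0
A.a=2 A.b=2 B.a=0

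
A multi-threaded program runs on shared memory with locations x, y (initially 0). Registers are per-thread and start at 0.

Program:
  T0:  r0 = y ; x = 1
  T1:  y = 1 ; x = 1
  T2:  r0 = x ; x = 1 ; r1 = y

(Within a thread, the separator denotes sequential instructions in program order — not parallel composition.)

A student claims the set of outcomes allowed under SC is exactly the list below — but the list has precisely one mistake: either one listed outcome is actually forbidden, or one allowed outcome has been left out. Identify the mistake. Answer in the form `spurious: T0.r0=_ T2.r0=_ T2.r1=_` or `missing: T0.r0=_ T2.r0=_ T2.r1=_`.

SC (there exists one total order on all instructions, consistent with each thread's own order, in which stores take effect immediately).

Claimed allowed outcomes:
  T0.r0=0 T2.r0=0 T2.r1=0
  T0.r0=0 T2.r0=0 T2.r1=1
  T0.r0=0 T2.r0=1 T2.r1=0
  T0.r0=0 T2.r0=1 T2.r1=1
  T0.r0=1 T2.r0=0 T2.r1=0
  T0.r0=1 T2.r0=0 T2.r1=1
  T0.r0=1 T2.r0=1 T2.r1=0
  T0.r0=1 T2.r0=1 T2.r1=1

spurious: T0.r0=1 T2.r0=1 T2.r1=0

outcome vector order: (T0.r0,T2.r0,T2.r1)
SC (7): (0,0,0) (0,0,1) (0,1,0) (0,1,1) (1,0,0) (1,0,1) (1,1,1)
claimed∖SC = {(1,1,0)}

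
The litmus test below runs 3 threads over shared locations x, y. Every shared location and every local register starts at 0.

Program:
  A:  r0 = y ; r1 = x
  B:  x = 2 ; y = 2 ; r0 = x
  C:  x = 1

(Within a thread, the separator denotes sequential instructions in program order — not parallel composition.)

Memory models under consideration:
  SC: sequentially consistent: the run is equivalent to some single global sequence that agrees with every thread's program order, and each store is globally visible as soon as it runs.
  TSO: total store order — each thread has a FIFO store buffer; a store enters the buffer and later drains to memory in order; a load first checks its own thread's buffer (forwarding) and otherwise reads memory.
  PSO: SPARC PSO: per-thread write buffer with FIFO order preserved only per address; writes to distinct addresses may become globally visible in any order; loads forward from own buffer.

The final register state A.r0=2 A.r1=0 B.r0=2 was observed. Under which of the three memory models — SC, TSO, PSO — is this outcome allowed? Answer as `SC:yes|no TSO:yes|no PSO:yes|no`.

outcome vector order: (A.r0,A.r1,B.r0)
under SC → (0,0,1); (0,0,2); (0,1,1); (0,1,2); (0,2,1); (0,2,2); (2,1,1); (2,1,2); (2,2,1); (2,2,2)
under TSO → (0,0,1); (0,0,2); (0,1,1); (0,1,2); (0,2,1); (0,2,2); (2,1,1); (2,1,2); (2,2,1); (2,2,2)
under PSO → (0,0,1); (0,0,2); (0,1,1); (0,1,2); (0,2,1); (0,2,2); (2,0,1); (2,0,2); (2,1,1); (2,1,2); (2,2,1); (2,2,2)
target (2,0,2) ∈ {PSO}

SC:no TSO:no PSO:yes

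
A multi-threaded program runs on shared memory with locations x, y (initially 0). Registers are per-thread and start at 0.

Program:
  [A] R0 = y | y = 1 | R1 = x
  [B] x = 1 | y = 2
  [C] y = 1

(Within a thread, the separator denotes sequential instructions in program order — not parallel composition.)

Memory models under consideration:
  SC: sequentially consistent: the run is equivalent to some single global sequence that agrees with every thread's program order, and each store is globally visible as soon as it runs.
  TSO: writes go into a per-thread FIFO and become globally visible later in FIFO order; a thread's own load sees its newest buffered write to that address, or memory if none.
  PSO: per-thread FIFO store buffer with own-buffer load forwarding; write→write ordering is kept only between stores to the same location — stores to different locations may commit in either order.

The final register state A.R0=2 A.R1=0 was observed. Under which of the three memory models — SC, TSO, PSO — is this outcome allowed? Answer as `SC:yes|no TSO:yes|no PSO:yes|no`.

outcome vector order: (A.R0,A.R1)
SC: 5 outcomes — {0/0 0/1 1/0 1/1 2/1}
TSO: 5 outcomes — {0/0 0/1 1/0 1/1 2/1}
PSO: 6 outcomes — {0/0 0/1 1/0 1/1 2/0 2/1}
target 2/0 ∈ {PSO}

SC:no TSO:no PSO:yes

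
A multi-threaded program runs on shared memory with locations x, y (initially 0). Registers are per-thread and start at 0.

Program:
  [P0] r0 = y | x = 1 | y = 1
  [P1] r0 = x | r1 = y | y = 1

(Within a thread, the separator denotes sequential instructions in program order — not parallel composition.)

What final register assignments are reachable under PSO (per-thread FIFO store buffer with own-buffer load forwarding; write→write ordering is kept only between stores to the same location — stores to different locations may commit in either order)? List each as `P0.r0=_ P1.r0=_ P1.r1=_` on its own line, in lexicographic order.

outcome vector order: (P0.r0,P1.r0,P1.r1)
|PSO outcomes| = 5

P0.r0=0 P1.r0=0 P1.r1=0
P0.r0=0 P1.r0=0 P1.r1=1
P0.r0=0 P1.r0=1 P1.r1=0
P0.r0=0 P1.r0=1 P1.r1=1
P0.r0=1 P1.r0=0 P1.r1=0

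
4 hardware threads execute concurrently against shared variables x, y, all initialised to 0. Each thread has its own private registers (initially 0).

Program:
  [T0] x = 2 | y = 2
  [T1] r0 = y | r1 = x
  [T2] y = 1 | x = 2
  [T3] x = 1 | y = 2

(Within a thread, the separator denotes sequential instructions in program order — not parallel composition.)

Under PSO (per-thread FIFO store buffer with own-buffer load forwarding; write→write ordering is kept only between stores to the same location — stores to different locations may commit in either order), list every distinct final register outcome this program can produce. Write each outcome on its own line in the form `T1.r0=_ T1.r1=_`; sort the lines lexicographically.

outcome vector order: (T1.r0,T1.r1)
|PSO outcomes| = 9

T1.r0=0 T1.r1=0
T1.r0=0 T1.r1=1
T1.r0=0 T1.r1=2
T1.r0=1 T1.r1=0
T1.r0=1 T1.r1=1
T1.r0=1 T1.r1=2
T1.r0=2 T1.r1=0
T1.r0=2 T1.r1=1
T1.r0=2 T1.r1=2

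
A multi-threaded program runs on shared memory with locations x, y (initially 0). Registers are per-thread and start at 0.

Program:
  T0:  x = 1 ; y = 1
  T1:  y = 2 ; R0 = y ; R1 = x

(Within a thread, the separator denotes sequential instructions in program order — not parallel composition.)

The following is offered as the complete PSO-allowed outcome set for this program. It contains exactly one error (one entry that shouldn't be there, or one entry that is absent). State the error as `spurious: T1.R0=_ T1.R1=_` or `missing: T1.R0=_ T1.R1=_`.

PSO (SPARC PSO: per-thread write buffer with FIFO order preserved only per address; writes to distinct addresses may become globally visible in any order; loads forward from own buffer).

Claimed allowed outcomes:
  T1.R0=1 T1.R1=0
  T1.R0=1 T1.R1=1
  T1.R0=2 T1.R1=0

outcome vector order: (T1.R0,T1.R1)
PSO: 4 outcomes — {1/0 1/1 2/0 2/1}
PSO∖claimed = {2/1}

missing: T1.R0=2 T1.R1=1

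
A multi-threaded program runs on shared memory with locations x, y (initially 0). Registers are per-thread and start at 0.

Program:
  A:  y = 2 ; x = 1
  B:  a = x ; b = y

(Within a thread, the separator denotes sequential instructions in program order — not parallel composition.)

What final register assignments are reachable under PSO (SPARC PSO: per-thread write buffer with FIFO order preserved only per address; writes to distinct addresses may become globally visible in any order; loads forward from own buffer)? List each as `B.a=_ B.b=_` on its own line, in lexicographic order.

outcome vector order: (B.a,B.b)
|PSO outcomes| = 4

B.a=0 B.b=0
B.a=0 B.b=2
B.a=1 B.b=0
B.a=1 B.b=2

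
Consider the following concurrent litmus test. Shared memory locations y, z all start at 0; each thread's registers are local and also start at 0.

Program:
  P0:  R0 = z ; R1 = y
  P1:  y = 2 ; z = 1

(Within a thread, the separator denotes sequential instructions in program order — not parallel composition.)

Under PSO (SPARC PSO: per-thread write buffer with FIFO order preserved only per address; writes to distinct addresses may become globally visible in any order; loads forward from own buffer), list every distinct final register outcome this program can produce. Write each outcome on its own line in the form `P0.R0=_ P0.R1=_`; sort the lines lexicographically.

outcome vector order: (P0.R0,P0.R1)
|PSO outcomes| = 4

P0.R0=0 P0.R1=0
P0.R0=0 P0.R1=2
P0.R0=1 P0.R1=0
P0.R0=1 P0.R1=2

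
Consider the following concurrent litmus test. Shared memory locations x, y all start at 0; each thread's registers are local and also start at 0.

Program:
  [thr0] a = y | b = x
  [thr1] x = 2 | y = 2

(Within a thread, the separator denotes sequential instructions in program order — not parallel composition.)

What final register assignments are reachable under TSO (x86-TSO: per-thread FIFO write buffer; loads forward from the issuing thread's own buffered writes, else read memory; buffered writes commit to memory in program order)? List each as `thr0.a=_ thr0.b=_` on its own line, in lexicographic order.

thr0.a=0 thr0.b=0
thr0.a=0 thr0.b=2
thr0.a=2 thr0.b=2

outcome vector order: (thr0.a,thr0.b)
|TSO outcomes| = 3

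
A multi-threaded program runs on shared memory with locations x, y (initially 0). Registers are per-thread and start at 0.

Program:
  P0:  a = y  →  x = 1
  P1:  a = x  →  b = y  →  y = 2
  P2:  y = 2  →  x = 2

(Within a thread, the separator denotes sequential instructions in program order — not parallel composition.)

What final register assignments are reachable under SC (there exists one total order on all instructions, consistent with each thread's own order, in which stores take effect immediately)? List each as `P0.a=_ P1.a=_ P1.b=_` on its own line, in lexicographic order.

P0.a=0 P1.a=0 P1.b=0
P0.a=0 P1.a=0 P1.b=2
P0.a=0 P1.a=1 P1.b=0
P0.a=0 P1.a=1 P1.b=2
P0.a=0 P1.a=2 P1.b=2
P0.a=2 P1.a=0 P1.b=0
P0.a=2 P1.a=0 P1.b=2
P0.a=2 P1.a=1 P1.b=2
P0.a=2 P1.a=2 P1.b=2

outcome vector order: (P0.a,P1.a,P1.b)
|SC outcomes| = 9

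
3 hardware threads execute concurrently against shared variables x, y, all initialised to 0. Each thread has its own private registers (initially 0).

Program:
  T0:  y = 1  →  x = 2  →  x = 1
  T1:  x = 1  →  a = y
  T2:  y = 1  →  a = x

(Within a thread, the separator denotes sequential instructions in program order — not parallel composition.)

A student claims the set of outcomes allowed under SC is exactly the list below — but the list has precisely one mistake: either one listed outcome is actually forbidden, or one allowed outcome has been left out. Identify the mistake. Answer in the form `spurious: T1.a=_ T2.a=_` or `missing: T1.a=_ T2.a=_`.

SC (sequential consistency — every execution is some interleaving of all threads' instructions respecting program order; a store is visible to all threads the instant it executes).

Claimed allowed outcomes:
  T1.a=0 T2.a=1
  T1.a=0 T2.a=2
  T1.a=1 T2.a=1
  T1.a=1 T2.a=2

outcome vector order: (T1.a,T2.a)
[SC] allowed = {<0 1> <0 2> <1 0> <1 1> <1 2>}
SC∖claimed = {<1 0>}

missing: T1.a=1 T2.a=0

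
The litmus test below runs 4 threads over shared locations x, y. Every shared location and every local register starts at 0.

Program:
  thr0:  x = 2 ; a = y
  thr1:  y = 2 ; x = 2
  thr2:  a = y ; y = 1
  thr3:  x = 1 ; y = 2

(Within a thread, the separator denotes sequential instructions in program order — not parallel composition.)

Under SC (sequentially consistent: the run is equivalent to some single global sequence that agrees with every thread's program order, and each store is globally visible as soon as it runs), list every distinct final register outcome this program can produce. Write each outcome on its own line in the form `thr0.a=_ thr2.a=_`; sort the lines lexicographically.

thr0.a=0 thr2.a=0
thr0.a=0 thr2.a=2
thr0.a=1 thr2.a=0
thr0.a=1 thr2.a=2
thr0.a=2 thr2.a=0
thr0.a=2 thr2.a=2

outcome vector order: (thr0.a,thr2.a)
|SC outcomes| = 6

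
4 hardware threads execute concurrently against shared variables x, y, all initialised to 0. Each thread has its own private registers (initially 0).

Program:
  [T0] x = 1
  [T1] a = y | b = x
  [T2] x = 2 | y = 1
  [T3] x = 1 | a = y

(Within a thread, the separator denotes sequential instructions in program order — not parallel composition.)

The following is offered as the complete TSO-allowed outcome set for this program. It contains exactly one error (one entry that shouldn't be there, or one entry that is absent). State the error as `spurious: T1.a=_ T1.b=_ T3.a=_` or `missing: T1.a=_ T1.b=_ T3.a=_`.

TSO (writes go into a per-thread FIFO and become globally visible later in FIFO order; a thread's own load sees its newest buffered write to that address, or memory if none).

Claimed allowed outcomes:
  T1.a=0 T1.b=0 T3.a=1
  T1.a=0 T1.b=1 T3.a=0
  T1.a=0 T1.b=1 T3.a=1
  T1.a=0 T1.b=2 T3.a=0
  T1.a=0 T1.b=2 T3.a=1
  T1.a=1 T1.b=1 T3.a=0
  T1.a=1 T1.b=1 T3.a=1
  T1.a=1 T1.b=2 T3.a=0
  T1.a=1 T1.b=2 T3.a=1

outcome vector order: (T1.a,T1.b,T3.a)
TSO (10): 0/0/0; 0/0/1; 0/1/0; 0/1/1; 0/2/0; 0/2/1; 1/1/0; 1/1/1; 1/2/0; 1/2/1
TSO∖claimed = {0/0/0}

missing: T1.a=0 T1.b=0 T3.a=0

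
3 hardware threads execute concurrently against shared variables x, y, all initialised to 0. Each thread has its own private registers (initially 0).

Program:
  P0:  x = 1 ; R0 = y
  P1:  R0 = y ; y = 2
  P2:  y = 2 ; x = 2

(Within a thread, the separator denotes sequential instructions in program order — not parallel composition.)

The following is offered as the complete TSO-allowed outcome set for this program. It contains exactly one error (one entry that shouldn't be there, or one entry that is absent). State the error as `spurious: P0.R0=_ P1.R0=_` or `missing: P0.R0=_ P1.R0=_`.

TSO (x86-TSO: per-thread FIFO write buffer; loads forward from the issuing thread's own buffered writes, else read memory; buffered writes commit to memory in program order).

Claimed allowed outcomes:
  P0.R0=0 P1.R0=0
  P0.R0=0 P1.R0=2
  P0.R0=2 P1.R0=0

outcome vector order: (P0.R0,P1.R0)
under TSO → 00, 02, 20, 22
TSO∖claimed = {22}

missing: P0.R0=2 P1.R0=2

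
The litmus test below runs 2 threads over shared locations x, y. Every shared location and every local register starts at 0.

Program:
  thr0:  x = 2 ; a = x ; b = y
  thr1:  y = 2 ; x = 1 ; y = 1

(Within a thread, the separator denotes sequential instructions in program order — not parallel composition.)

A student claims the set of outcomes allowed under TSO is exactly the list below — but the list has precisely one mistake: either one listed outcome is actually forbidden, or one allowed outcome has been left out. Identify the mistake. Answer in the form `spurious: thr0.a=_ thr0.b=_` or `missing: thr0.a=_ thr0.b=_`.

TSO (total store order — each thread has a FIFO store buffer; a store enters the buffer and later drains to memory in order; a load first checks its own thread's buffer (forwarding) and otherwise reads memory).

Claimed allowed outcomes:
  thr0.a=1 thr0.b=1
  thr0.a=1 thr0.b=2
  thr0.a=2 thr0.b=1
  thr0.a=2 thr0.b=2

outcome vector order: (thr0.a,thr0.b)
TSO (5): 1/1, 1/2, 2/0, 2/1, 2/2
TSO∖claimed = {2/0}

missing: thr0.a=2 thr0.b=0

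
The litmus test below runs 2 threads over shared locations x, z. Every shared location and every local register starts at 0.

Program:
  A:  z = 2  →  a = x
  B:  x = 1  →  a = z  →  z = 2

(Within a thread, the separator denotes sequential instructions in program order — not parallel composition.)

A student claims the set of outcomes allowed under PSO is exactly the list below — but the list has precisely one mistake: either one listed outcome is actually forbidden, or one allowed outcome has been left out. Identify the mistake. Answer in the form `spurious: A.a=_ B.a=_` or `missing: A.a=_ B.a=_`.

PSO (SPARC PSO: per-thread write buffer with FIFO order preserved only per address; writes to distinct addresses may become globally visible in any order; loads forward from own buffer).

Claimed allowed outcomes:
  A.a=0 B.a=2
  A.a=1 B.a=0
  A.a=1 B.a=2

missing: A.a=0 B.a=0

outcome vector order: (A.a,B.a)
PSO: 4 outcomes — {<0 0> <0 2> <1 0> <1 2>}
PSO∖claimed = {<0 0>}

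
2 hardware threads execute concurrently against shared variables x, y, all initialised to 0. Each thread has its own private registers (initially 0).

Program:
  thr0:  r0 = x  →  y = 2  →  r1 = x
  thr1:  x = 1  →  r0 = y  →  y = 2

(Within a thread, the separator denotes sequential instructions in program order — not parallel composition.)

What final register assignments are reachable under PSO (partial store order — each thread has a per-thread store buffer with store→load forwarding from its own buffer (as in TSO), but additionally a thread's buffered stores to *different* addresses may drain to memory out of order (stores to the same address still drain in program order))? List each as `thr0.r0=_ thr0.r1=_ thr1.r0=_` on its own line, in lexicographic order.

thr0.r0=0 thr0.r1=0 thr1.r0=0
thr0.r0=0 thr0.r1=0 thr1.r0=2
thr0.r0=0 thr0.r1=1 thr1.r0=0
thr0.r0=0 thr0.r1=1 thr1.r0=2
thr0.r0=1 thr0.r1=1 thr1.r0=0
thr0.r0=1 thr0.r1=1 thr1.r0=2

outcome vector order: (thr0.r0,thr0.r1,thr1.r0)
|PSO outcomes| = 6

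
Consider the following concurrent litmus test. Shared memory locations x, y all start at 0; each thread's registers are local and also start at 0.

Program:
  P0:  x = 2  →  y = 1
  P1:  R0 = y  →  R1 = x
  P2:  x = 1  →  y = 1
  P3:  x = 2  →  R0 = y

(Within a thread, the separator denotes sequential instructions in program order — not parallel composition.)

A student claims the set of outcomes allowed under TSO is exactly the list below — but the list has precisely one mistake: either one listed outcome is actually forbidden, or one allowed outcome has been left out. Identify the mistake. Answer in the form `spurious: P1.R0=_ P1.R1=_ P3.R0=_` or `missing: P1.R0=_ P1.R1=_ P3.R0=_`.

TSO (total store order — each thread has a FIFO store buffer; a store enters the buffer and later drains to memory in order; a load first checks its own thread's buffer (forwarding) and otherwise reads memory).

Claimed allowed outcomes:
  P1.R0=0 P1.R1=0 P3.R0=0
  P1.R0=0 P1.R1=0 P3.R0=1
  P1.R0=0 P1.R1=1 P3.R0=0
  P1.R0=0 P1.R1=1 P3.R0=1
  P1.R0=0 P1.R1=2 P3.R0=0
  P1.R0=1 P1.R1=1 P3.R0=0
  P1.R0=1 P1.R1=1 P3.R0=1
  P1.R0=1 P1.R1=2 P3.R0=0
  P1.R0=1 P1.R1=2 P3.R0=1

missing: P1.R0=0 P1.R1=2 P3.R0=1

outcome vector order: (P1.R0,P1.R1,P3.R0)
TSO (10): 0/0/0; 0/0/1; 0/1/0; 0/1/1; 0/2/0; 0/2/1; 1/1/0; 1/1/1; 1/2/0; 1/2/1
TSO∖claimed = {0/2/1}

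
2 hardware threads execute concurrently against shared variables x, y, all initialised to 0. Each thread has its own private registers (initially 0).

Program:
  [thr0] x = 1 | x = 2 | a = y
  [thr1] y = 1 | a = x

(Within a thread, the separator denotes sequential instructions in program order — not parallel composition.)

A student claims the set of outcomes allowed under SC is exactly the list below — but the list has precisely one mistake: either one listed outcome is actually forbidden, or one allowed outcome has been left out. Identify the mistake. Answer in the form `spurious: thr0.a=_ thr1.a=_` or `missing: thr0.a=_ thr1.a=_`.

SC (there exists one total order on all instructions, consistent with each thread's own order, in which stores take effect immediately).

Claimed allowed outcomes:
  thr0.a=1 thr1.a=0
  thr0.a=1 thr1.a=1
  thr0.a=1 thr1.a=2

outcome vector order: (thr0.a,thr1.a)
SC: 4 outcomes — {0/2, 1/0, 1/1, 1/2}
SC∖claimed = {0/2}

missing: thr0.a=0 thr1.a=2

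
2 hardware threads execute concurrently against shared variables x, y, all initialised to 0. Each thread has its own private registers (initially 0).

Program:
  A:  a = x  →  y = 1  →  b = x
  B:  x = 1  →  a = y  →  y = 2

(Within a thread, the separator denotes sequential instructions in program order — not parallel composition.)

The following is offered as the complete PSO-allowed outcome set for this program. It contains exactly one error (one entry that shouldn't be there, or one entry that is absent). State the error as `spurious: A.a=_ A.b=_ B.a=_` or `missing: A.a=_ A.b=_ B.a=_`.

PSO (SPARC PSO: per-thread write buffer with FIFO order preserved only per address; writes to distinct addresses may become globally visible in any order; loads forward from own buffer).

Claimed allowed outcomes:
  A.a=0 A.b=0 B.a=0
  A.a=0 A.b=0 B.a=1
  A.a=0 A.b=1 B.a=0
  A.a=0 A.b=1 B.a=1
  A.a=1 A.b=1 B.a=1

missing: A.a=1 A.b=1 B.a=0

outcome vector order: (A.a,A.b,B.a)
PSO: 6 outcomes — {000, 001, 010, 011, 110, 111}
PSO∖claimed = {110}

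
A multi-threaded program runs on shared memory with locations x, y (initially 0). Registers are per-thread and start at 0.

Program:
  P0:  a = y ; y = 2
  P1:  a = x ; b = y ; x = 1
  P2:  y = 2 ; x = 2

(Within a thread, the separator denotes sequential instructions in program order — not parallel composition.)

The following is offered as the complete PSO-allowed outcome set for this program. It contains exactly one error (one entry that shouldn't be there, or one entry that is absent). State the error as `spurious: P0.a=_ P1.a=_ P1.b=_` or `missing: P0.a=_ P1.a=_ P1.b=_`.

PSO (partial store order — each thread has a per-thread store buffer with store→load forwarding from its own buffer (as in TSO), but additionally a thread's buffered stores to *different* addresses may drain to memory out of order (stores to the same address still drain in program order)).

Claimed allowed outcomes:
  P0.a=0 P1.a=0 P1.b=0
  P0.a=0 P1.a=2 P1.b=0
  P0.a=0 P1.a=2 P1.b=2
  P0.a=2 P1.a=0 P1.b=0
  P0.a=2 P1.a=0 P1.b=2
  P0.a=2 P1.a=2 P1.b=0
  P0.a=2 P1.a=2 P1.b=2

outcome vector order: (P0.a,P1.a,P1.b)
under PSO → 000, 002, 020, 022, 200, 202, 220, 222
PSO∖claimed = {002}

missing: P0.a=0 P1.a=0 P1.b=2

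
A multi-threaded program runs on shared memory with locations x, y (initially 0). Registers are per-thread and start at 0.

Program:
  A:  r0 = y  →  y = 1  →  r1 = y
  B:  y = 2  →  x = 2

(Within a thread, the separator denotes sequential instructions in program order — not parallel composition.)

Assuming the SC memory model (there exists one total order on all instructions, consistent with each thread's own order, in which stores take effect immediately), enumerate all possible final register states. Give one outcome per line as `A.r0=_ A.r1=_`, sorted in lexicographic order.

A.r0=0 A.r1=1
A.r0=0 A.r1=2
A.r0=2 A.r1=1

outcome vector order: (A.r0,A.r1)
|SC outcomes| = 3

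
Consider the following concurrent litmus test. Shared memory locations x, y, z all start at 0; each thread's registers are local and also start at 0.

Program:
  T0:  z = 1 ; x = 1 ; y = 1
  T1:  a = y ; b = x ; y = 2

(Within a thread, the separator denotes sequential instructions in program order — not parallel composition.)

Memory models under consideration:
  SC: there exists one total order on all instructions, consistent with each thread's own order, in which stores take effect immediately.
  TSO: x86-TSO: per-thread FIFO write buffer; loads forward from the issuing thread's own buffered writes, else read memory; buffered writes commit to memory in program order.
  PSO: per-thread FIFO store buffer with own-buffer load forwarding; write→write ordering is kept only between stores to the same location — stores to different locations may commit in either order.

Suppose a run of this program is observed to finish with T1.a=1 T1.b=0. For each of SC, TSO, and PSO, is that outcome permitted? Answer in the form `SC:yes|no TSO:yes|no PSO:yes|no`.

SC:no TSO:no PSO:yes

outcome vector order: (T1.a,T1.b)
SC (3): <0 0>; <0 1>; <1 1>
TSO (3): <0 0>; <0 1>; <1 1>
PSO (4): <0 0>; <0 1>; <1 0>; <1 1>
target <1 0> ∈ {PSO}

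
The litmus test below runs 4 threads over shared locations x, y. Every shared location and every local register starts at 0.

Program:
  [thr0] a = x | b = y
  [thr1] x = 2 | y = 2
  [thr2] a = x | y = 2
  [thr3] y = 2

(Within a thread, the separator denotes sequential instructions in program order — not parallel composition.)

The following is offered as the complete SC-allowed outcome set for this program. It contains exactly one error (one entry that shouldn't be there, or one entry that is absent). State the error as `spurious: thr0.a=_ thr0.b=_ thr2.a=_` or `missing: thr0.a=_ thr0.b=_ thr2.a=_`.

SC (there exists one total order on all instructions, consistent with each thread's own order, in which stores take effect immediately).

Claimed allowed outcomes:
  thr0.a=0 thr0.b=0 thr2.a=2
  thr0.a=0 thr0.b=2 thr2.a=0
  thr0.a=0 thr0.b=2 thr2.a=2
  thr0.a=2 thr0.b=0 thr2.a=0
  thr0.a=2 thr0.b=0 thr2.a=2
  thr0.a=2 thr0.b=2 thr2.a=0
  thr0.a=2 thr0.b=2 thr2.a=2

missing: thr0.a=0 thr0.b=0 thr2.a=0

outcome vector order: (thr0.a,thr0.b,thr2.a)
SC: 8 outcomes — {(0,0,0); (0,0,2); (0,2,0); (0,2,2); (2,0,0); (2,0,2); (2,2,0); (2,2,2)}
SC∖claimed = {(0,0,0)}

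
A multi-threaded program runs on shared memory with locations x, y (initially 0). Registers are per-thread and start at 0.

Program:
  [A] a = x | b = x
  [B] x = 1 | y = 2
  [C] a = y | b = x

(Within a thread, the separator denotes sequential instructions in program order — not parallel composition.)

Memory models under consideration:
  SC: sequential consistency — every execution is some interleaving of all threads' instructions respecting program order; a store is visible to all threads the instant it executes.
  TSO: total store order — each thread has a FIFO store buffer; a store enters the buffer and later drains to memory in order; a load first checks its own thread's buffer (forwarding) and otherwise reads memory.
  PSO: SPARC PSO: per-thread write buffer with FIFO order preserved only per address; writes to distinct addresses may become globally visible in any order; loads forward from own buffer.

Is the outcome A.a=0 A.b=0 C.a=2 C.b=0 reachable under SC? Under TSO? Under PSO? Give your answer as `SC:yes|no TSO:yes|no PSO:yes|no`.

SC:no TSO:no PSO:yes

outcome vector order: (A.a,A.b,C.a,C.b)
[SC] allowed = {0000, 0001, 0021, 0100, 0101, 0121, 1100, 1101, 1121}
[TSO] allowed = {0000, 0001, 0021, 0100, 0101, 0121, 1100, 1101, 1121}
[PSO] allowed = {0000, 0001, 0020, 0021, 0100, 0101, 0120, 0121, 1100, 1101, 1120, 1121}
target 0020 ∈ {PSO}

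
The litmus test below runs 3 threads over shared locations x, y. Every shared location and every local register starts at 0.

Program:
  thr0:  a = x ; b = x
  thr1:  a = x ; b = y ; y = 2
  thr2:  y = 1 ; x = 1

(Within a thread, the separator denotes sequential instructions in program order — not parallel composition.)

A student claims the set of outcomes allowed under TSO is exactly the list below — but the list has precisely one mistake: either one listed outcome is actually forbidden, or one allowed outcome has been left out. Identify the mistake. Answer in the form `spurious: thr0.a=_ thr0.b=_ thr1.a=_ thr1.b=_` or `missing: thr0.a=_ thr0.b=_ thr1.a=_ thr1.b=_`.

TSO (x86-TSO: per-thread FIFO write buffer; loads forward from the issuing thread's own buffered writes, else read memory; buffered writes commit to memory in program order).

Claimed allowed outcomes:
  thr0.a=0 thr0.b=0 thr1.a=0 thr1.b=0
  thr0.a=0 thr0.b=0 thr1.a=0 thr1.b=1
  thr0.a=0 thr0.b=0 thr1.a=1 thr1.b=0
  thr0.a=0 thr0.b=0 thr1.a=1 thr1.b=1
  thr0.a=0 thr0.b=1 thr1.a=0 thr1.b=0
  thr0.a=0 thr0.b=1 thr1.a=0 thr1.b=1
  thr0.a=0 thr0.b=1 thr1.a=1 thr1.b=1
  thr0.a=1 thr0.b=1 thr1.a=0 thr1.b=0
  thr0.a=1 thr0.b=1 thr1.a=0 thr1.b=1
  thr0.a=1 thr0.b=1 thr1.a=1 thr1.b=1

spurious: thr0.a=0 thr0.b=0 thr1.a=1 thr1.b=0

outcome vector order: (thr0.a,thr0.b,thr1.a,thr1.b)
[TSO] allowed = {0000 0001 0011 0100 0101 0111 1100 1101 1111}
claimed∖TSO = {0010}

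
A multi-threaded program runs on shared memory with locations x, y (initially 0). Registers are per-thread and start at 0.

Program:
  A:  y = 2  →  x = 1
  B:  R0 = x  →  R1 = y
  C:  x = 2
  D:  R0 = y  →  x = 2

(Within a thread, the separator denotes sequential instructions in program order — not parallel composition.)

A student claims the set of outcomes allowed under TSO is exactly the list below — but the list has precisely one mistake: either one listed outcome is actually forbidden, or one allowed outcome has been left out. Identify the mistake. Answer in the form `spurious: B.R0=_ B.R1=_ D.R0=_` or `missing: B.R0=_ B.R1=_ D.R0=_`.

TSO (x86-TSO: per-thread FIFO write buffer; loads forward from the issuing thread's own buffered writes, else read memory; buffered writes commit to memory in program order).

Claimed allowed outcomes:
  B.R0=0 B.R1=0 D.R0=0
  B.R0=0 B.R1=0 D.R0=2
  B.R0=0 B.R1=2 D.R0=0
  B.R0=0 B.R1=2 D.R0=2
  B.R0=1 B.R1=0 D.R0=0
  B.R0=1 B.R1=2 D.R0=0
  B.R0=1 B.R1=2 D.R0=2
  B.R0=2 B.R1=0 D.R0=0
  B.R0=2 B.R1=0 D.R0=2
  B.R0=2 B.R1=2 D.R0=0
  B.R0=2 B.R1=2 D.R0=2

outcome vector order: (B.R0,B.R1,D.R0)
TSO (10): 0/0/0; 0/0/2; 0/2/0; 0/2/2; 1/2/0; 1/2/2; 2/0/0; 2/0/2; 2/2/0; 2/2/2
claimed∖TSO = {1/0/0}

spurious: B.R0=1 B.R1=0 D.R0=0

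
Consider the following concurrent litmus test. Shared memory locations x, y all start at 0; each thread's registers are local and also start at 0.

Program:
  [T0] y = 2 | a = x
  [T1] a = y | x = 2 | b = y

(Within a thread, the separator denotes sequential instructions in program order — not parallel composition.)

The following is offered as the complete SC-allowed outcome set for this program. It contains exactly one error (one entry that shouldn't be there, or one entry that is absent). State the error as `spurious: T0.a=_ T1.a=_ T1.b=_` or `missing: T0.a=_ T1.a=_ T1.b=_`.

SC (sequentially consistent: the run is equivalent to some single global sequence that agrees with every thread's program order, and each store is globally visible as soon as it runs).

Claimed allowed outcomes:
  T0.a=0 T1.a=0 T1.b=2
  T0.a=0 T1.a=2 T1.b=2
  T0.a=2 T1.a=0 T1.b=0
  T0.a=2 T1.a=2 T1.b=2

missing: T0.a=2 T1.a=0 T1.b=2

outcome vector order: (T0.a,T1.a,T1.b)
under SC → 0/0/2 0/2/2 2/0/0 2/0/2 2/2/2
SC∖claimed = {2/0/2}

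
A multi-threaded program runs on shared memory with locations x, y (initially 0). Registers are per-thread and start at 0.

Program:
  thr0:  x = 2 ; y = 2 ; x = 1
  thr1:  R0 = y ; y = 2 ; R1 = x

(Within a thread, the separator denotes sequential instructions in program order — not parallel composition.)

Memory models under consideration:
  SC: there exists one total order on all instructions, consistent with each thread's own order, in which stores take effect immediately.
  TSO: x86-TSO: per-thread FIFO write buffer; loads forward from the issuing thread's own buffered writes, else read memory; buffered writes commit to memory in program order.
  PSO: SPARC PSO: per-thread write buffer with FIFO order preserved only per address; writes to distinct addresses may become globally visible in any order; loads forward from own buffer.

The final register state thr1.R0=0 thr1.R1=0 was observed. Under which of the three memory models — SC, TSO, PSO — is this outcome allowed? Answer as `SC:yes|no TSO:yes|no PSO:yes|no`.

SC:yes TSO:yes PSO:yes

outcome vector order: (thr1.R0,thr1.R1)
SC: 5 outcomes — {<0 0> <0 1> <0 2> <2 1> <2 2>}
TSO: 5 outcomes — {<0 0> <0 1> <0 2> <2 1> <2 2>}
PSO: 6 outcomes — {<0 0> <0 1> <0 2> <2 0> <2 1> <2 2>}
target <0 0> ∈ {SC,TSO,PSO}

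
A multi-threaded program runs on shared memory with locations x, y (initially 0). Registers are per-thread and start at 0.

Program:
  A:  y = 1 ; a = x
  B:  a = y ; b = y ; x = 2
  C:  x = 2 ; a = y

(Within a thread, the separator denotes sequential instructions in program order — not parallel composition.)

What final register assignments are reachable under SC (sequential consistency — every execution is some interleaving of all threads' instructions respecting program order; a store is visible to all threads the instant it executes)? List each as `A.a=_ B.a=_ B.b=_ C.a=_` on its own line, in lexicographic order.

A.a=0 B.a=0 B.b=0 C.a=1
A.a=0 B.a=0 B.b=1 C.a=1
A.a=0 B.a=1 B.b=1 C.a=1
A.a=2 B.a=0 B.b=0 C.a=0
A.a=2 B.a=0 B.b=0 C.a=1
A.a=2 B.a=0 B.b=1 C.a=0
A.a=2 B.a=0 B.b=1 C.a=1
A.a=2 B.a=1 B.b=1 C.a=0
A.a=2 B.a=1 B.b=1 C.a=1

outcome vector order: (A.a,B.a,B.b,C.a)
|SC outcomes| = 9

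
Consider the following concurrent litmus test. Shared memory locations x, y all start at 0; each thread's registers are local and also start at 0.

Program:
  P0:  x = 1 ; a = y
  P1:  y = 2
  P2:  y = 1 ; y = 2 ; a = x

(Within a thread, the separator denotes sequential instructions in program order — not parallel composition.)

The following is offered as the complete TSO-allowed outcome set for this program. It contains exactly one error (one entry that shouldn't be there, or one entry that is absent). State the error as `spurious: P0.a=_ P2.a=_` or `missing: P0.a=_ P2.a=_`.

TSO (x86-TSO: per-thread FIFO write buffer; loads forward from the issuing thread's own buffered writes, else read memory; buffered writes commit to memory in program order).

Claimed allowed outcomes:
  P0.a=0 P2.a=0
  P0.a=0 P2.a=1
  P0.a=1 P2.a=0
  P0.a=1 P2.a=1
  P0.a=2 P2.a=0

missing: P0.a=2 P2.a=1

outcome vector order: (P0.a,P2.a)
under TSO → 0/0 0/1 1/0 1/1 2/0 2/1
TSO∖claimed = {2/1}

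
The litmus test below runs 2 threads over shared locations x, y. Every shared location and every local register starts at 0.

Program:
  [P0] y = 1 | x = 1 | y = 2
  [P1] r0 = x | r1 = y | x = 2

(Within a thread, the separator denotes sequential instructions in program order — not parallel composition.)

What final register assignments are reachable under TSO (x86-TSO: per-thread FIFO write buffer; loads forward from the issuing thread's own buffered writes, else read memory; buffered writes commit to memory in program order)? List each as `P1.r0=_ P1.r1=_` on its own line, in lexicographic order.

P1.r0=0 P1.r1=0
P1.r0=0 P1.r1=1
P1.r0=0 P1.r1=2
P1.r0=1 P1.r1=1
P1.r0=1 P1.r1=2

outcome vector order: (P1.r0,P1.r1)
|TSO outcomes| = 5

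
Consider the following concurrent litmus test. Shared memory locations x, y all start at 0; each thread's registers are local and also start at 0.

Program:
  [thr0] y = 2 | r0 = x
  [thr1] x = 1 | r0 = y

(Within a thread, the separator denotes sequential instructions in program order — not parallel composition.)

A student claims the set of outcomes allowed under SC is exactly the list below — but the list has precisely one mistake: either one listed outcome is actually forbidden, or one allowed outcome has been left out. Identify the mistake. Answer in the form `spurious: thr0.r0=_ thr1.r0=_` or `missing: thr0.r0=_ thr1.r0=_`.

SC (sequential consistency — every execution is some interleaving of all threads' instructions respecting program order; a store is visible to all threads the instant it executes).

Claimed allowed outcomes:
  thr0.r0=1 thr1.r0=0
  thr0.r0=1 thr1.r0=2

outcome vector order: (thr0.r0,thr1.r0)
[SC] allowed = {(0,2), (1,0), (1,2)}
SC∖claimed = {(0,2)}

missing: thr0.r0=0 thr1.r0=2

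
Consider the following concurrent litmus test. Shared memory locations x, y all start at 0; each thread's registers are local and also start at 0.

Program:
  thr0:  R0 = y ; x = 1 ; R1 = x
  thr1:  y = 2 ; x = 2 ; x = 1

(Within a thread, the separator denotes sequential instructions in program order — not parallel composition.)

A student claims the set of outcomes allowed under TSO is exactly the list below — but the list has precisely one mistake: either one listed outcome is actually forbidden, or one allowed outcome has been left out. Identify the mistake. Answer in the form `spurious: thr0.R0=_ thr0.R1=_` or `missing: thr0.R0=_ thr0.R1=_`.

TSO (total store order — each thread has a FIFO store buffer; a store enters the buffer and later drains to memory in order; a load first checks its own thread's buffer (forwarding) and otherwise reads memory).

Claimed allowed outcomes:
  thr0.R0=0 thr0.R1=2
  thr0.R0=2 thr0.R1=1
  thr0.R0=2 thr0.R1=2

missing: thr0.R0=0 thr0.R1=1

outcome vector order: (thr0.R0,thr0.R1)
[TSO] allowed = {0/1 0/2 2/1 2/2}
TSO∖claimed = {0/1}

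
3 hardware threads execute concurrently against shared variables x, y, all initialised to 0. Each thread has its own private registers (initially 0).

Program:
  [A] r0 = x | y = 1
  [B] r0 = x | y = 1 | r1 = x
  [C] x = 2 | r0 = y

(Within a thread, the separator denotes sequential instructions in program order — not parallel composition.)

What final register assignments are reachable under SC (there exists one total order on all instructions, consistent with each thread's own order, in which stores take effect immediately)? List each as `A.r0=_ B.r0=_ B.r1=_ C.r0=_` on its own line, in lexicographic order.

outcome vector order: (A.r0,B.r0,B.r1,C.r0)
|SC outcomes| = 10

A.r0=0 B.r0=0 B.r1=0 C.r0=1
A.r0=0 B.r0=0 B.r1=2 C.r0=0
A.r0=0 B.r0=0 B.r1=2 C.r0=1
A.r0=0 B.r0=2 B.r1=2 C.r0=0
A.r0=0 B.r0=2 B.r1=2 C.r0=1
A.r0=2 B.r0=0 B.r1=0 C.r0=1
A.r0=2 B.r0=0 B.r1=2 C.r0=0
A.r0=2 B.r0=0 B.r1=2 C.r0=1
A.r0=2 B.r0=2 B.r1=2 C.r0=0
A.r0=2 B.r0=2 B.r1=2 C.r0=1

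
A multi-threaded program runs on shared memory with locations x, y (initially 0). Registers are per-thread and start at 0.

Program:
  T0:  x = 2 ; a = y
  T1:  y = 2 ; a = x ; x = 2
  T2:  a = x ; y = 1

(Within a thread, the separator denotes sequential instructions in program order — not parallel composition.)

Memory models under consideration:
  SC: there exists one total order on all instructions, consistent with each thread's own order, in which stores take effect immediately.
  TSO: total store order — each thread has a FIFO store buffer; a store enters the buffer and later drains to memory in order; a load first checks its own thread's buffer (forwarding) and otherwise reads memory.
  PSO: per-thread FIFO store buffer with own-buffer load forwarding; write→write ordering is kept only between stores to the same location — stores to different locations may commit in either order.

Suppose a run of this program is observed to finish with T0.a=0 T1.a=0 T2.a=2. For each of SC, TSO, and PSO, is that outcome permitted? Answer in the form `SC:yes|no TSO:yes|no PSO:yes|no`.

outcome vector order: (T0.a,T1.a,T2.a)
SC: 10 outcomes — {020; 022; 100; 102; 120; 122; 200; 202; 220; 222}
TSO: 12 outcomes — {000; 002; 020; 022; 100; 102; 120; 122; 200; 202; 220; 222}
PSO: 12 outcomes — {000; 002; 020; 022; 100; 102; 120; 122; 200; 202; 220; 222}
target 002 ∈ {TSO,PSO}

SC:no TSO:yes PSO:yes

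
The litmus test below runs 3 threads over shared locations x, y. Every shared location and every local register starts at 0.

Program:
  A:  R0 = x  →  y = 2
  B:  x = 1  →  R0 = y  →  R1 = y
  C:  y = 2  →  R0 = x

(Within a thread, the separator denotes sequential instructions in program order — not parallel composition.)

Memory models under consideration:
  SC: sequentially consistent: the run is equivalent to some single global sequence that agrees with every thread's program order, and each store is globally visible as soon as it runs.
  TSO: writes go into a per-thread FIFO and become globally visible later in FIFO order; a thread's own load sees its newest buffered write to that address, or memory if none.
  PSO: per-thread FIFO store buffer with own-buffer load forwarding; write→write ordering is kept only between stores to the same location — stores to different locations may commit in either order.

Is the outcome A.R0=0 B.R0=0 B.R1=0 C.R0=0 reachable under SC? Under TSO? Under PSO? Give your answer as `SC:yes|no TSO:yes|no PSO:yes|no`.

outcome vector order: (A.R0,B.R0,B.R1,C.R0)
under SC → (0,0,0,1) (0,0,2,1) (0,2,2,0) (0,2,2,1) (1,0,0,1) (1,0,2,1) (1,2,2,0) (1,2,2,1)
under TSO → (0,0,0,0) (0,0,0,1) (0,0,2,0) (0,0,2,1) (0,2,2,0) (0,2,2,1) (1,0,0,0) (1,0,0,1) (1,0,2,0) (1,0,2,1) (1,2,2,0) (1,2,2,1)
under PSO → (0,0,0,0) (0,0,0,1) (0,0,2,0) (0,0,2,1) (0,2,2,0) (0,2,2,1) (1,0,0,0) (1,0,0,1) (1,0,2,0) (1,0,2,1) (1,2,2,0) (1,2,2,1)
target (0,0,0,0) ∈ {TSO,PSO}

SC:no TSO:yes PSO:yes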